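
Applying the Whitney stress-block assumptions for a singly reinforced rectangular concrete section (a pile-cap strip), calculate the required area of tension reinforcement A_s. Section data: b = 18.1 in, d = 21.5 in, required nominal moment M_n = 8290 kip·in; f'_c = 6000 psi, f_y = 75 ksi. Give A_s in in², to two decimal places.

From M_n = 0.85 f'_c a b (d − a/2):
a = d − √(d² − 2M_n/(0.85 f'_c b)) = 21.5 − √(21.5² − 2 × 8290/(0.85 × 6 × 18.1)) = 4.688 in.
A_s = 0.85 f'_c a b / f_y = 0.85 × 6 × 4.688 × 18.1 / 75 = 5.770 in².

A_s ≈ 5.77 in²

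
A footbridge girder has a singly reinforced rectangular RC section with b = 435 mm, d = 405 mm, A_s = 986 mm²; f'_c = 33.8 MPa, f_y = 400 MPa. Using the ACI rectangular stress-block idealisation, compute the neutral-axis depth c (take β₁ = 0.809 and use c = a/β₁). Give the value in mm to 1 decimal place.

c ≈ 39.0 mm

T = A_s f_y = 986 × 400 = 394400 N = 394.4 kN.
Setting C = 0.85 f'_c a b equal to T: a = 394400/(0.85 × 33.8 × 435) = 31.558 mm.
With β₁ = 0.809, c = a/β₁ = 31.558/0.809 = 39.0 mm.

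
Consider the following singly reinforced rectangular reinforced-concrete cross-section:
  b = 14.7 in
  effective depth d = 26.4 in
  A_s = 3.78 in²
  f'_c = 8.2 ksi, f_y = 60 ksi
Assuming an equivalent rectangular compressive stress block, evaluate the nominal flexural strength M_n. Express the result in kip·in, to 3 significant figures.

M_n ≈ 5740 kip·in

T = A_s f_y = 3.78 × 60 = 226.8 kips.
a = T/(0.85 f'_c b) = 226.8/(0.85 × 8.2 × 14.7) = 2.214 in.
M_n = T(d − a/2) = 226.8 × (26.4 − 1.107) = 5736.5 kip·in.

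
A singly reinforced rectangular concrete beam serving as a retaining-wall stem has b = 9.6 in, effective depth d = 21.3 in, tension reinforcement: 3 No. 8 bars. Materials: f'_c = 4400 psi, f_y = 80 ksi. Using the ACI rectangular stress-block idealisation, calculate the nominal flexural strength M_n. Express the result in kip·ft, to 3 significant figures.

M_n ≈ 295 kip·ft

A_s = 3 × 0.79 = 2.37 in².
T = A_s f_y = 2.37 × 80 = 189.6 kips.
a = T/(0.85 f'_c b) = 189.6/(0.85 × 4.4 × 9.6) = 5.281 in.
M_n = T(d − a/2) = 189.6 × (21.3 − 2.6405) = 3537.8 kip·in = 3537.8/12 = 294.82 kip·ft.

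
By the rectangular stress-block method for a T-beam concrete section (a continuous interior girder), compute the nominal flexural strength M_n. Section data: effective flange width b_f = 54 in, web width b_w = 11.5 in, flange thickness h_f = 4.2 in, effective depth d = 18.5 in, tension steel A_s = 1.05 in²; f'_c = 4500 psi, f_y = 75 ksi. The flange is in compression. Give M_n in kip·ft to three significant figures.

M_n ≈ 120 kip·ft

Tension: T = A_s f_y = 1.05 × 75 = 78.75 kips.
Try a within the flange: a = T/(0.85 f'_c b_f) = 78.75/(0.85 × 4.5 × 54) = 0.381 in.
Since a = 0.381 ≤ h_f = 4.2 in, the stress block lies entirely in the flange; analyse as a rectangular beam of width b_f.
M_n = T(d − a/2) = 78.75 × (18.5 − 0.1905) = 1441.9 kip·in.
M_n = 1441.9/12 = 120.16 kip·ft.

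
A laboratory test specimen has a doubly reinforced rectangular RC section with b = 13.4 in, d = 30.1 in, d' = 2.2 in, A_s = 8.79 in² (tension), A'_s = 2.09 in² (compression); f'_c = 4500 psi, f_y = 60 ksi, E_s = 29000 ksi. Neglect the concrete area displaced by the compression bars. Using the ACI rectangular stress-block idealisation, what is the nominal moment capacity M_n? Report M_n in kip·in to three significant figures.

Assume both steels yield.
a = (A_s − A'_s) f_y/(0.85 f'_c b) = (8.79 − 2.09) × 60/(0.85 × 4.5 × 13.4) = 7.843 in.
c = a/β₁ = 7.843/0.825 = 9.507 in; ε'_s = 0.003(c − d')/c = 0.0023 ≥ ε_y = 0.0021, so the compression steel yields.
M_n = (A_s − A'_s) f_y (d − a/2) + A'_s f_y (d − d') = 402 × (30.1 − 3.9215) + 125.4 × (30.1 − 2.2) = 10523.8 + 3498.7 = 14022.5 kip·in.

M_n ≈ 14000 kip·in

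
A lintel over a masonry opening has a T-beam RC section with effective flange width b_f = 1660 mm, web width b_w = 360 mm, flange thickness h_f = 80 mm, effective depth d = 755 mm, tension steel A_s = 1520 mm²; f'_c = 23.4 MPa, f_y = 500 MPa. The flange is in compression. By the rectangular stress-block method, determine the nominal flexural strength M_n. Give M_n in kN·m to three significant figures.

Tension: T = A_s f_y = 1520 × 500 = 760000 N.
Try a within the flange: a = T/(0.85 f'_c b_f) = 760000/(0.85 × 23.4 × 1660) = 23.02 mm.
Since a = 23.02 ≤ h_f = 80 mm, the stress block lies entirely in the flange; analyse as a rectangular beam of width b_f.
M_n = T(d − a/2) = 760000 × (755 − 11.51) = 565.05 × 10⁶ N·mm.
M_n = 565.05 kN·m.

M_n ≈ 565 kN·m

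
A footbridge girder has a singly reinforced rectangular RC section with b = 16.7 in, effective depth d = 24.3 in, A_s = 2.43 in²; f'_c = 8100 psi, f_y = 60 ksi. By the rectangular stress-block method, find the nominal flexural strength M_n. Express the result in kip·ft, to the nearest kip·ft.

T = A_s f_y = 2.43 × 60 = 145.8 kips.
a = T/(0.85 f'_c b) = 145.8/(0.85 × 8.1 × 16.7) = 1.268 in.
M_n = T(d − a/2) = 145.8 × (24.3 − 0.634) = 3450.5 kip·in = 3450.5/12 = 287.54 kip·ft.

M_n ≈ 288 kip·ft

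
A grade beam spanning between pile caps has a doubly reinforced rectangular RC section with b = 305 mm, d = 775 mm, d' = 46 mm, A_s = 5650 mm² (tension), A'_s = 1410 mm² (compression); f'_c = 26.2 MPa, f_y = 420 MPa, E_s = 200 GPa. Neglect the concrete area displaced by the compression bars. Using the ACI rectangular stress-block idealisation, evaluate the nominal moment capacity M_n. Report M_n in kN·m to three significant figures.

M_n ≈ 1580 kN·m

Assume both tension and compression steel yield.
Net tension couple steel: A_s − A'_s = 4240 mm².
a = (A_s − A'_s) f_y / (0.85 f'_c b) = 1780800/(0.85 × 26.2 × 305) = 262.18 mm.
c = a/β₁ = 262.18/0.85 = 308.45 mm; ε'_s = 0.003(c − d')/c = 0.0026 ≥ f_y/E_s = 0.0021, so compression steel does yield.
M_n = (A_s − A'_s) f_y (d − a/2) + A'_s f_y (d − d') = [1780800 × (775 − 131.09) + 592200 × (775 − 46)] × 10⁻⁶ = 1146.67 + 431.71 = 1578.38 kN·m.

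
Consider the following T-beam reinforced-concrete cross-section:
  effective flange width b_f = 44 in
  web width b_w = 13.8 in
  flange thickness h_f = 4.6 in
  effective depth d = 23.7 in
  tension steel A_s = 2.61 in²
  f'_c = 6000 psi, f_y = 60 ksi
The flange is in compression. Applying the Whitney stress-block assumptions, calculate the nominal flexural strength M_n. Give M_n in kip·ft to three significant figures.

Tension: T = A_s f_y = 2.61 × 60 = 156.6 kips.
Try a within the flange: a = T/(0.85 f'_c b_f) = 156.6/(0.85 × 6 × 44) = 0.698 in.
Since a = 0.698 ≤ h_f = 4.6 in, the stress block lies entirely in the flange; analyse as a rectangular beam of width b_f.
M_n = T(d − a/2) = 156.6 × (23.7 − 0.349) = 3656.8 kip·in.
M_n = 3656.8/12 = 304.73 kip·ft.

M_n ≈ 305 kip·ft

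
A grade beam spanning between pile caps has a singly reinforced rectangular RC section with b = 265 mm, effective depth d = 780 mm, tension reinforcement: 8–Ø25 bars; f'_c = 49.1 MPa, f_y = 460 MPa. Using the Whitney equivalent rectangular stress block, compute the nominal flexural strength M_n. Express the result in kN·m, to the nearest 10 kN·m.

A_s = 8 × 491 = 3928 mm².
T = A_s f_y = 3928 × 460 = 1806880 N = 1806.88 kN.
From C = T: a = T/(0.85 f'_c b) = 1806880/(0.85 × 49.1 × 265) = 163.37 mm.
M_n = T(d − a/2) = 1806.88 kN × (780 − 81.685) mm = 1261.77 kN·m.

M_n ≈ 1260 kN·m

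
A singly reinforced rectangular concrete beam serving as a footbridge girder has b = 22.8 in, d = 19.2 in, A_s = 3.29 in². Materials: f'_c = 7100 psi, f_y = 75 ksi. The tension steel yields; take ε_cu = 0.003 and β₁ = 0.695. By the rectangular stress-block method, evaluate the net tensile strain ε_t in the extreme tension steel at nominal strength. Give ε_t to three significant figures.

ε_t ≈ 0.0193

a = A_s f_y/(0.85 f'_c b) = 1.793 in.
β₁ = 0.695, so c = a/β₁ = 1.793/0.695 = 2.580 in.
From the linear strain diagram with ε_cu = 0.003: ε_t = 0.003 (d − c)/c = 0.003 × (19.2 − 2.580)/2.580 = 0.0193.
Since ε_t ≥ 0.005, the section is tension-controlled.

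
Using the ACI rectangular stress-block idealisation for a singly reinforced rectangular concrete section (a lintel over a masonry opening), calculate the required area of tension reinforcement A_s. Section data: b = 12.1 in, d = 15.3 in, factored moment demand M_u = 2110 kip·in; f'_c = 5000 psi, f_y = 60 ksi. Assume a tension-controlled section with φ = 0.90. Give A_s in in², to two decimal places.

M_n = M_u/φ = 2110/0.90 = 2344.44 kip·in.
From M_n = 0.85 f'_c a b (d − a/2):
a = d − √(d² − 2M_n/(0.85 f'_c b)) = 15.3 − √(15.3² − 2 × 2344.44/(0.85 × 5 × 12.1)) = 3.345 in.
A_s = 0.85 f'_c a b / f_y = 0.85 × 5 × 3.345 × 12.1 / 60 = 2.867 in².

A_s ≈ 2.87 in²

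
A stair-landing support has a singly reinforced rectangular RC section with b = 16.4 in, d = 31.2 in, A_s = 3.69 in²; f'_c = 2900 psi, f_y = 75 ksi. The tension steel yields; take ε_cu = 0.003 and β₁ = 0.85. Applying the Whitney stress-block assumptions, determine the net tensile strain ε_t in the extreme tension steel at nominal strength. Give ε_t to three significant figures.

ε_t ≈ 0.00862

a = A_s f_y/(0.85 f'_c b) = 6.846 in.
β₁ = 0.85, so c = a/β₁ = 6.846/0.85 = 8.054 in.
From the linear strain diagram with ε_cu = 0.003: ε_t = 0.003 (d − c)/c = 0.003 × (31.2 − 8.054)/8.054 = 0.00862.
Since ε_t ≥ 0.005, the section is tension-controlled.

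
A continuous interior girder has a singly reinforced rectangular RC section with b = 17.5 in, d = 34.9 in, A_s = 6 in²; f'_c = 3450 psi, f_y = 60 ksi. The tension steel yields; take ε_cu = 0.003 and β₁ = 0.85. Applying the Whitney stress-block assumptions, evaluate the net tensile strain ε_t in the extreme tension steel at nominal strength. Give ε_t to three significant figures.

a = A_s f_y/(0.85 f'_c b) = 7.015 in.
β₁ = 0.85, so c = a/β₁ = 7.015/0.85 = 8.253 in.
From the linear strain diagram with ε_cu = 0.003: ε_t = 0.003 (d − c)/c = 0.003 × (34.9 − 8.253)/8.253 = 0.00969.
Since ε_t ≥ 0.005, the section is tension-controlled.

ε_t ≈ 0.00969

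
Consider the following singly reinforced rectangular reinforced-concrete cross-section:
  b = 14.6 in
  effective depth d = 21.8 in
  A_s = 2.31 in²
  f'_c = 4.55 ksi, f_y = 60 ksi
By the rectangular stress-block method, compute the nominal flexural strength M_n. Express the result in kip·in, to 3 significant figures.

M_n ≈ 2850 kip·in

T = A_s f_y = 2.31 × 60 = 138.6 kips.
a = T/(0.85 f'_c b) = 138.6/(0.85 × 4.55 × 14.6) = 2.455 in.
M_n = T(d − a/2) = 138.6 × (21.8 − 1.2275) = 2851.3 kip·in.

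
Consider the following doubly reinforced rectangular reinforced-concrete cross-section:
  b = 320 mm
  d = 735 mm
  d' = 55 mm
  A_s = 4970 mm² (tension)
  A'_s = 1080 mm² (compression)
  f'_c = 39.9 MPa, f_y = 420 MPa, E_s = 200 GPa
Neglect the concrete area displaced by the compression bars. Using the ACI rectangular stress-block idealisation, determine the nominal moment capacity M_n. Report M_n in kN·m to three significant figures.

Assume both tension and compression steel yield.
Net tension couple steel: A_s − A'_s = 3890 mm².
a = (A_s − A'_s) f_y / (0.85 f'_c b) = 1633800/(0.85 × 39.9 × 320) = 150.54 mm.
c = a/β₁ = 150.54/0.765 = 196.78 mm; ε'_s = 0.003(c − d')/c = 0.0022 ≥ f_y/E_s = 0.0021, so compression steel does yield.
M_n = (A_s − A'_s) f_y (d − a/2) + A'_s f_y (d − d') = [1633800 × (735 − 75.27) + 453600 × (735 − 55)] × 10⁻⁶ = 1077.87 + 308.45 = 1386.32 kN·m.

M_n ≈ 1390 kN·m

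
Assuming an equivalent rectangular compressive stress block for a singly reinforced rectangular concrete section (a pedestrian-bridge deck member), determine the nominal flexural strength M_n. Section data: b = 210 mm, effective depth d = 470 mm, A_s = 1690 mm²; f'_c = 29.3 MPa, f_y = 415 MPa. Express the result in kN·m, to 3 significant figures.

T = A_s f_y = 1690 × 415 = 701350 N = 701.35 kN.
From C = T: a = T/(0.85 f'_c b) = 701350/(0.85 × 29.3 × 210) = 134.10 mm.
M_n = T(d − a/2) = 701.35 kN × (470 − 67.05) mm = 282.61 kN·m.

M_n ≈ 283 kN·m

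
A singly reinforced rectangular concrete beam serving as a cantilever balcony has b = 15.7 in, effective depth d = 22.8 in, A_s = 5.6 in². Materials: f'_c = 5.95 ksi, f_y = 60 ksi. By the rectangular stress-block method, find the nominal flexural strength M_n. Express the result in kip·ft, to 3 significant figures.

T = A_s f_y = 5.6 × 60 = 336 kips.
a = T/(0.85 f'_c b) = 336/(0.85 × 5.95 × 15.7) = 4.232 in.
M_n = T(d − a/2) = 336 × (22.8 − 2.116) = 6949.8 kip·in = 6949.8/12 = 579.15 kip·ft.

M_n ≈ 579 kip·ft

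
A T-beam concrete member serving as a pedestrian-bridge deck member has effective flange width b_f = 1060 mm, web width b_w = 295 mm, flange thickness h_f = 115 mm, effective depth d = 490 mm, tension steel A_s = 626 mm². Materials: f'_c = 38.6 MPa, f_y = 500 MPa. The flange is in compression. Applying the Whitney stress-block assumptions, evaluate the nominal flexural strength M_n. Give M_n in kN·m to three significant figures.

M_n ≈ 152 kN·m

Tension: T = A_s f_y = 626 × 500 = 313000 N.
Try a within the flange: a = T/(0.85 f'_c b_f) = 313000/(0.85 × 38.6 × 1060) = 9.00 mm.
Since a = 9.00 ≤ h_f = 115 mm, the stress block lies entirely in the flange; analyse as a rectangular beam of width b_f.
M_n = T(d − a/2) = 313000 × (490 − 4.5) = 151.96 × 10⁶ N·mm.
M_n = 151.96 kN·m.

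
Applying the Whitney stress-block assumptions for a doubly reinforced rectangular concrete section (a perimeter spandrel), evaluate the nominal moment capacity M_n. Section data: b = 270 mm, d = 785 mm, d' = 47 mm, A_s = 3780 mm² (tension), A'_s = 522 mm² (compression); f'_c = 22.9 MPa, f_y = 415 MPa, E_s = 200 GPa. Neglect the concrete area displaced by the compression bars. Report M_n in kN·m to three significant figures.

M_n ≈ 1050 kN·m

Assume both tension and compression steel yield.
Net tension couple steel: A_s − A'_s = 3258 mm².
a = (A_s − A'_s) f_y / (0.85 f'_c b) = 1352070/(0.85 × 22.9 × 270) = 257.27 mm.
c = a/β₁ = 257.27/0.85 = 302.67 mm; ε'_s = 0.003(c − d')/c = 0.0025 ≥ f_y/E_s = 0.0021, so compression steel does yield.
M_n = (A_s − A'_s) f_y (d − a/2) + A'_s f_y (d − d') = [1352070 × (785 − 128.635) + 216630 × (785 − 47)] × 10⁻⁶ = 887.45 + 159.87 = 1047.32 kN·m.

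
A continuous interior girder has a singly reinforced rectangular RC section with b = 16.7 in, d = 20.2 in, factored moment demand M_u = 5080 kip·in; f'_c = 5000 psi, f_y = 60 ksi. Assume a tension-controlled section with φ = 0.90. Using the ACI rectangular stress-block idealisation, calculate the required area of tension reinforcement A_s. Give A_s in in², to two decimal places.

M_n = M_u/φ = 5080/0.90 = 5644.44 kip·in.
From M_n = 0.85 f'_c a b (d − a/2):
a = d − √(d² − 2M_n/(0.85 f'_c b)) = 20.2 − √(20.2² − 2 × 5644.44/(0.85 × 5 × 16.7)) = 4.421 in.
A_s = 0.85 f'_c a b / f_y = 0.85 × 5 × 4.421 × 16.7 / 60 = 5.230 in².

A_s ≈ 5.23 in²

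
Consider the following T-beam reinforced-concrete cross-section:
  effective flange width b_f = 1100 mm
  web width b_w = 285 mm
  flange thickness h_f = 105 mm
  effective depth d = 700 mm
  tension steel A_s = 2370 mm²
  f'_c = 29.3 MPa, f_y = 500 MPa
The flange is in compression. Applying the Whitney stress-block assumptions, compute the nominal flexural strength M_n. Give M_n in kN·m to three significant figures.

Tension: T = A_s f_y = 2370 × 500 = 1185000 N.
Try a within the flange: a = T/(0.85 f'_c b_f) = 1185000/(0.85 × 29.3 × 1100) = 43.26 mm.
Since a = 43.26 ≤ h_f = 105 mm, the stress block lies entirely in the flange; analyse as a rectangular beam of width b_f.
M_n = T(d − a/2) = 1185000 × (700 − 21.63) = 803.87 × 10⁶ N·mm.
M_n = 803.87 kN·m.

M_n ≈ 804 kN·m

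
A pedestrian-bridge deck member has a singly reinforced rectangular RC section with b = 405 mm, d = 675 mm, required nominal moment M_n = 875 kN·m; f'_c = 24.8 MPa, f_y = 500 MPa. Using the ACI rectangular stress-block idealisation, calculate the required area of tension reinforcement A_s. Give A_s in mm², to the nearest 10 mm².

A_s ≈ 2980 mm²

With M_n = 0.85 f'_c a b (d − a/2), solve the quadratic for a:
a = d − √(d² − 2M_n/(0.85 f'_c b)) = 675 − √(675² − 2 × 875×10⁶/(0.85 × 24.8 × 405)) = 174.36 mm.
A_s = 0.85 f'_c a b / f_y = 0.85 × 24.8 × 174.36 × 405 / 500 = 2977.2 mm².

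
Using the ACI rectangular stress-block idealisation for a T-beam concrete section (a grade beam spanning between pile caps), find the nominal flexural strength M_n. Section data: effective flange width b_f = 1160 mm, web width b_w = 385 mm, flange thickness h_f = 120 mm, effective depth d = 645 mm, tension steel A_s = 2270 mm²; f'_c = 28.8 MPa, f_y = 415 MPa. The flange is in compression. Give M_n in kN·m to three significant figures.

M_n ≈ 592 kN·m

Tension: T = A_s f_y = 2270 × 415 = 942050 N.
Try a within the flange: a = T/(0.85 f'_c b_f) = 942050/(0.85 × 28.8 × 1160) = 33.17 mm.
Since a = 33.17 ≤ h_f = 120 mm, the stress block lies entirely in the flange; analyse as a rectangular beam of width b_f.
M_n = T(d − a/2) = 942050 × (645 − 16.585) = 592.00 × 10⁶ N·mm.
M_n = 592.00 kN·m.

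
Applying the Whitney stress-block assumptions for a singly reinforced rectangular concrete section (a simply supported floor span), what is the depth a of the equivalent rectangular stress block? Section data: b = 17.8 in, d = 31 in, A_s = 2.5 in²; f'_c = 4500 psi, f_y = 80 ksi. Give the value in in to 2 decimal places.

a ≈ 2.94 in

T = A_s f_y = 2.5 × 80 = 200 kips.
a = T/(0.85 f'_c b) = 200/(0.85 × 4.5 × 17.8) = 2.94 in.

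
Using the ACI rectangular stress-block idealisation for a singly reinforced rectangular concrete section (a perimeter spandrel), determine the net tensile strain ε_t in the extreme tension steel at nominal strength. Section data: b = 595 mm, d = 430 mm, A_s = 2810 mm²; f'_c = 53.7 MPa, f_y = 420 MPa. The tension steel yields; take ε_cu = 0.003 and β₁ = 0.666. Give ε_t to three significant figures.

ε_t ≈ 0.0168

a = A_s f_y/(0.85 f'_c b) = 43.46 mm.
β₁ = 0.666, so c = a/β₁ = 43.46/0.666 = 65.26 mm.
From the linear strain diagram with ε_cu = 0.003: ε_t = 0.003 (d − c)/c = 0.003 × (430 − 65.26)/65.26 = 0.0168.
Since ε_t ≥ 0.005, the section is tension-controlled.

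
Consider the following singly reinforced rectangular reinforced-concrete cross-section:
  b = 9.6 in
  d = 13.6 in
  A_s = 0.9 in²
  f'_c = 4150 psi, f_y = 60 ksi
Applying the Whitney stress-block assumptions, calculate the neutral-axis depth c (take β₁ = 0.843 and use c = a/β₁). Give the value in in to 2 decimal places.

c ≈ 1.89 in

T = A_s f_y = 0.9 × 60 = 54 kips.
a = T/(0.85 f'_c b) = 54/(0.85 × 4.15 × 9.6) = 1.5946 in.
With β₁ = 0.843, c = a/β₁ = 1.5946/0.843 = 1.89 in.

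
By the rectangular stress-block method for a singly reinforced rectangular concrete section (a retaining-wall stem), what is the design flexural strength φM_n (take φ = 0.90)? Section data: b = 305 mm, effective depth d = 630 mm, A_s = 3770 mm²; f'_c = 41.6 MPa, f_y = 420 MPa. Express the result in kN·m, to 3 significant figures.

T = A_s f_y = 3770 × 420 = 1583400 N = 1583.4 kN.
From C = T: a = T/(0.85 f'_c b) = 1583400/(0.85 × 41.6 × 305) = 146.82 mm.
M_n = T(d − a/2) = 1583.4 kN × (630 − 73.41) mm = 881.30 kN·m.
φM_n = 0.90 × 881.30 = 793.17 kN·m.

φM_n ≈ 793 kN·m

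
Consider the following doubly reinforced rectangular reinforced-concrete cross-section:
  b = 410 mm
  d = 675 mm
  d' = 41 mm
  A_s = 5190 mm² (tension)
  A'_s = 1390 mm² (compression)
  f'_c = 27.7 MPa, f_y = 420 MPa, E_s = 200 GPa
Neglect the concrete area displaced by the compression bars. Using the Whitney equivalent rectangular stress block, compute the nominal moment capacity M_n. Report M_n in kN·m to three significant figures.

Assume both tension and compression steel yield.
Net tension couple steel: A_s − A'_s = 3800 mm².
a = (A_s − A'_s) f_y / (0.85 f'_c b) = 1596000/(0.85 × 27.7 × 410) = 165.33 mm.
c = a/β₁ = 165.33/0.85 = 194.51 mm; ε'_s = 0.003(c − d')/c = 0.0024 ≥ f_y/E_s = 0.0021, so compression steel does yield.
M_n = (A_s − A'_s) f_y (d − a/2) + A'_s f_y (d − d') = [1596000 × (675 − 82.665) + 583800 × (675 − 41)] × 10⁻⁶ = 945.37 + 370.13 = 1315.50 kN·m.

M_n ≈ 1320 kN·m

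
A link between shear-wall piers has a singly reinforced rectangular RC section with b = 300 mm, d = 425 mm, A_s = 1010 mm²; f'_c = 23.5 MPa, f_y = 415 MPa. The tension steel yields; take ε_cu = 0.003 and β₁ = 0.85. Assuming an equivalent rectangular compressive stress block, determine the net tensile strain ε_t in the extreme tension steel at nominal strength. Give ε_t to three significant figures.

a = A_s f_y/(0.85 f'_c b) = 69.95 mm.
β₁ = 0.85, so c = a/β₁ = 69.95/0.85 = 82.29 mm.
From the linear strain diagram with ε_cu = 0.003: ε_t = 0.003 (d − c)/c = 0.003 × (425 − 82.29)/82.29 = 0.0125.
Since ε_t ≥ 0.005, the section is tension-controlled.

ε_t ≈ 0.0125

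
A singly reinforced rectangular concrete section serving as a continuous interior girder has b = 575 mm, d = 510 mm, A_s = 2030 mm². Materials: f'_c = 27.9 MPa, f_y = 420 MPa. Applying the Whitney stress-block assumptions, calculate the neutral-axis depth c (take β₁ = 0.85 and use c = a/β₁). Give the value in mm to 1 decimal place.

c ≈ 73.6 mm

T = A_s f_y = 2030 × 420 = 852600 N = 852.6 kN.
Setting C = 0.85 f'_c a b equal to T: a = 852600/(0.85 × 27.9 × 575) = 62.525 mm.
With β₁ = 0.85, c = a/β₁ = 62.525/0.85 = 73.6 mm.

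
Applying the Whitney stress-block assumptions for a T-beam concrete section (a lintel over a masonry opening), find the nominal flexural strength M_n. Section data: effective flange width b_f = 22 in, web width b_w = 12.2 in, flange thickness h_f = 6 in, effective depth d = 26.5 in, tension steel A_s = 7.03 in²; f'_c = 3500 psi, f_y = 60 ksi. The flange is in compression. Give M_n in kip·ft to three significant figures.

Tension: T = A_s f_y = 7.03 × 60 = 421.8 kips.
Try a within the flange: a = T/(0.85 f'_c b_f) = 421.8/(0.85 × 3.5 × 22) = 6.445 in.
a = 6.445 > h_f = 6 in: the block extends into the web. Split into flange-overhang and web parts.
C_f = 0.85 f'_c (b_f − b_w) h_f = 0.85 × 3.5 × (22 − 12.2) × 6 = 174.9 kips.
Remaining web compression depth: a_w = (T − C_f)/(0.85 f'_c b_w) = (421.8 − 174.9)/(0.85 × 3.5 × 12.2) = 6.803 in.
M_n = C_f(d − h_f/2) + (T − C_f)(d − a_w/2) = 174.9 × (26.5 − 3) + 246.9 × (26.5 − 3.4015) = 4110.2 + 5703.0 = 9813.2 kip·in.
M_n = 9813.2/12 = 817.77 kip·ft.

M_n ≈ 818 kip·ft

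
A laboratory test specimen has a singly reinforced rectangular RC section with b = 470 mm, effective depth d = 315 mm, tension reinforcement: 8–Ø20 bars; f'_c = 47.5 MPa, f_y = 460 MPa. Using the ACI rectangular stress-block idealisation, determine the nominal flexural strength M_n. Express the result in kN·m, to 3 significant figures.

A_s = 8 × 314 = 2512 mm².
T = A_s f_y = 2512 × 460 = 1155520 N = 1155.52 kN.
From C = T: a = T/(0.85 f'_c b) = 1155520/(0.85 × 47.5 × 470) = 60.89 mm.
M_n = T(d − a/2) = 1155.52 kN × (315 − 30.445) mm = 328.81 kN·m.

M_n ≈ 329 kN·m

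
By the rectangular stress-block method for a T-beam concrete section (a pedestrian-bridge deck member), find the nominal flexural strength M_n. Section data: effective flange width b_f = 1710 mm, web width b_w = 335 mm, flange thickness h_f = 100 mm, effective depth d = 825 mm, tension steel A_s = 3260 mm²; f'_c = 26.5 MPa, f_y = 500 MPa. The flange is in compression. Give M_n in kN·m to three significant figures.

Tension: T = A_s f_y = 3260 × 500 = 1630000 N.
Try a within the flange: a = T/(0.85 f'_c b_f) = 1630000/(0.85 × 26.5 × 1710) = 42.32 mm.
Since a = 42.32 ≤ h_f = 100 mm, the stress block lies entirely in the flange; analyse as a rectangular beam of width b_f.
M_n = T(d − a/2) = 1630000 × (825 − 21.16) = 1310.26 × 10⁶ N·mm.
M_n = 1310.26 kN·m.

M_n ≈ 1310 kN·m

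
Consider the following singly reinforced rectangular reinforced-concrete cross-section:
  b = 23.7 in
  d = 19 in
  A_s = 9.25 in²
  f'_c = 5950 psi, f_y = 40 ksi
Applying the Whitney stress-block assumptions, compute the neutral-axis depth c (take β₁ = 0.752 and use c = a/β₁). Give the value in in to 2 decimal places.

c ≈ 4.10 in

T = A_s f_y = 9.25 × 40 = 370 kips.
a = T/(0.85 f'_c b) = 370/(0.85 × 5.95 × 23.7) = 3.0869 in.
With β₁ = 0.752, c = a/β₁ = 3.0869/0.752 = 4.10 in.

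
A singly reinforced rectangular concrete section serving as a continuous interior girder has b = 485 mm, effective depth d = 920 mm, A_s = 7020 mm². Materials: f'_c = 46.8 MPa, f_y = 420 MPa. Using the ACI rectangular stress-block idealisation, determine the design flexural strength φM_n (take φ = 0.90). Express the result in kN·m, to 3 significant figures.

φM_n ≈ 2240 kN·m

T = A_s f_y = 7020 × 420 = 2948400 N = 2948.4 kN.
From C = T: a = T/(0.85 f'_c b) = 2948400/(0.85 × 46.8 × 485) = 152.82 mm.
M_n = T(d − a/2) = 2948.4 kN × (920 − 76.41) mm = 2487.24 kN·m.
φM_n = 0.90 × 2487.24 = 2238.52 kN·m.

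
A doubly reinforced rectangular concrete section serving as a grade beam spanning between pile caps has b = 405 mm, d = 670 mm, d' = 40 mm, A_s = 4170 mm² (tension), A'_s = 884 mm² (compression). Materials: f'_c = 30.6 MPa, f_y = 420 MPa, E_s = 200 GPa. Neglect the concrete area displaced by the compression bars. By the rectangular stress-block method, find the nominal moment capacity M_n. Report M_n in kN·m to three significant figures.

M_n ≈ 1070 kN·m

Assume both tension and compression steel yield.
Net tension couple steel: A_s − A'_s = 3286 mm².
a = (A_s − A'_s) f_y / (0.85 f'_c b) = 1380120/(0.85 × 30.6 × 405) = 131.02 mm.
c = a/β₁ = 131.02/0.831 = 157.67 mm; ε'_s = 0.003(c − d')/c = 0.0022 ≥ f_y/E_s = 0.0021, so compression steel does yield.
M_n = (A_s − A'_s) f_y (d − a/2) + A'_s f_y (d − d') = [1380120 × (670 − 65.51) + 371280 × (670 − 40)] × 10⁻⁶ = 834.27 + 233.91 = 1068.18 kN·m.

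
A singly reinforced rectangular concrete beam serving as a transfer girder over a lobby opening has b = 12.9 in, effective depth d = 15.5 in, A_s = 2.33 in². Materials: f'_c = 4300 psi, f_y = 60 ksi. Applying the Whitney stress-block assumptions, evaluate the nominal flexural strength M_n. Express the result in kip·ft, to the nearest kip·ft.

M_n ≈ 163 kip·ft

T = A_s f_y = 2.33 × 60 = 139.8 kips.
a = T/(0.85 f'_c b) = 139.8/(0.85 × 4.3 × 12.9) = 2.965 in.
M_n = T(d − a/2) = 139.8 × (15.5 − 1.4825) = 1959.6 kip·in = 1959.6/12 = 163.30 kip·ft.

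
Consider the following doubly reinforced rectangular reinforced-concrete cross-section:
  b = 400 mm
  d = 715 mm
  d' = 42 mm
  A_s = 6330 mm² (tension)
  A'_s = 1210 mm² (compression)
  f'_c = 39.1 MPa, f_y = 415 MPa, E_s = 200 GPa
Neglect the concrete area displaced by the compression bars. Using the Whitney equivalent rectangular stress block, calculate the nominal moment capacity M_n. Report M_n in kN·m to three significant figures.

Assume both tension and compression steel yield.
Net tension couple steel: A_s − A'_s = 5120 mm².
a = (A_s − A'_s) f_y / (0.85 f'_c b) = 2124800/(0.85 × 39.1 × 400) = 159.83 mm.
c = a/β₁ = 159.83/0.771 = 207.30 mm; ε'_s = 0.003(c − d')/c = 0.0024 ≥ f_y/E_s = 0.0021, so compression steel does yield.
M_n = (A_s − A'_s) f_y (d − a/2) + A'_s f_y (d − d') = [2124800 × (715 − 79.915) + 502150 × (715 − 42)] × 10⁻⁶ = 1349.43 + 337.95 = 1687.38 kN·m.

M_n ≈ 1690 kN·m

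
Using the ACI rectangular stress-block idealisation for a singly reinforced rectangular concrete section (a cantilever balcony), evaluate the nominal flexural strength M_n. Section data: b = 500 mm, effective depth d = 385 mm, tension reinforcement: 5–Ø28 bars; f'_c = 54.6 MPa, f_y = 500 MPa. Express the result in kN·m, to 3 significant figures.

M_n ≈ 542 kN·m

A_s = 5 × 616 = 3080 mm².
T = A_s f_y = 3080 × 500 = 1540000 N = 1540 kN.
From C = T: a = T/(0.85 f'_c b) = 1540000/(0.85 × 54.6 × 500) = 66.37 mm.
M_n = T(d − a/2) = 1540 kN × (385 − 33.185) mm = 541.80 kN·m.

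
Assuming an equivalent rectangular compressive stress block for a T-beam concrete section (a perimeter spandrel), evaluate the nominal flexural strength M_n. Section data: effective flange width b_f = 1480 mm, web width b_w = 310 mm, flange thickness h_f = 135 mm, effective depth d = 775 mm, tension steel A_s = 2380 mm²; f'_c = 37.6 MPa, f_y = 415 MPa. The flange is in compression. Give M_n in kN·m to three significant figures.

Tension: T = A_s f_y = 2380 × 415 = 987700 N.
Try a within the flange: a = T/(0.85 f'_c b_f) = 987700/(0.85 × 37.6 × 1480) = 20.88 mm.
Since a = 20.88 ≤ h_f = 135 mm, the stress block lies entirely in the flange; analyse as a rectangular beam of width b_f.
M_n = T(d − a/2) = 987700 × (775 − 10.44) = 755.16 × 10⁶ N·mm.
M_n = 755.16 kN·m.

M_n ≈ 755 kN·m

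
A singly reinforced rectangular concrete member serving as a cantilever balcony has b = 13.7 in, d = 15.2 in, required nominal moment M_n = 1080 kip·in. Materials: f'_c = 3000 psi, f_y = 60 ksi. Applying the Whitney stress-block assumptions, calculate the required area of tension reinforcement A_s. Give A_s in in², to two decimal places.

From M_n = 0.85 f'_c a b (d − a/2):
a = d − √(d² − 2M_n/(0.85 f'_c b)) = 15.2 − √(15.2² − 2 × 1080/(0.85 × 3 × 13.7)) = 2.192 in.
A_s = 0.85 f'_c a b / f_y = 0.85 × 3 × 2.192 × 13.7 / 60 = 1.276 in².

A_s ≈ 1.28 in²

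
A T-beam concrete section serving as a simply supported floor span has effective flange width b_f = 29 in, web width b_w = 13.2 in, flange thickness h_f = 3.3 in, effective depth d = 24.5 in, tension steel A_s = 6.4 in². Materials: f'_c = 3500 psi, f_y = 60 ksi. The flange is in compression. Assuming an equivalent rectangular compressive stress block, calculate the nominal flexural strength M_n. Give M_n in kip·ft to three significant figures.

M_n ≈ 707 kip·ft

Tension: T = A_s f_y = 6.4 × 60 = 384 kips.
Try a within the flange: a = T/(0.85 f'_c b_f) = 384/(0.85 × 3.5 × 29) = 4.451 in.
a = 4.451 > h_f = 3.3 in: the block extends into the web. Split into flange-overhang and web parts.
C_f = 0.85 f'_c (b_f − b_w) h_f = 0.85 × 3.5 × (29 − 13.2) × 3.3 = 155.1 kips.
Remaining web compression depth: a_w = (T − C_f)/(0.85 f'_c b_w) = (384 − 155.1)/(0.85 × 3.5 × 13.2) = 5.829 in.
M_n = C_f(d − h_f/2) + (T − C_f)(d − a_w/2) = 155.1 × (24.5 − 1.65) + 228.9 × (24.5 − 2.9145) = 3544.0 + 4940.9 = 8484.9 kip·in.
M_n = 8484.9/12 = 707.08 kip·ft.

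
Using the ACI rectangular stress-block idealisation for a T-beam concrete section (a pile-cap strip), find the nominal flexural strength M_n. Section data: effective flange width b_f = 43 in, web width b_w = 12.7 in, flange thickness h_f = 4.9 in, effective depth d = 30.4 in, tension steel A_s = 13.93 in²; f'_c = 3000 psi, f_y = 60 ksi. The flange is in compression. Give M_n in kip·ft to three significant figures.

Tension: T = A_s f_y = 13.93 × 60 = 835.8 kips.
Try a within the flange: a = T/(0.85 f'_c b_f) = 835.8/(0.85 × 3 × 43) = 7.622 in.
a = 7.622 > h_f = 4.9 in: the block extends into the web. Split into flange-overhang and web parts.
C_f = 0.85 f'_c (b_f − b_w) h_f = 0.85 × 3 × (43 − 12.7) × 4.9 = 378.6 kips.
Remaining web compression depth: a_w = (T − C_f)/(0.85 f'_c b_w) = (835.8 − 378.6)/(0.85 × 3 × 12.7) = 14.118 in.
M_n = C_f(d − h_f/2) + (T − C_f)(d − a_w/2) = 378.6 × (30.4 − 2.45) + 457.2 × (30.4 − 7.059) = 10581.9 + 10671.5 = 21253.4 kip·in.
M_n = 21253.4/12 = 1771.12 kip·ft.

M_n ≈ 1770 kip·ft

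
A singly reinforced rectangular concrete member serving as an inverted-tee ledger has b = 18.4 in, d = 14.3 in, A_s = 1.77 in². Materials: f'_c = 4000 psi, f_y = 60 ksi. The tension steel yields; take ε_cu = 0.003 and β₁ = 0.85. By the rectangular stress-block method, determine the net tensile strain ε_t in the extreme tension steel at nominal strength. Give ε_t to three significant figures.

a = A_s f_y/(0.85 f'_c b) = 1.698 in.
β₁ = 0.85, so c = a/β₁ = 1.698/0.85 = 1.998 in.
From the linear strain diagram with ε_cu = 0.003: ε_t = 0.003 (d − c)/c = 0.003 × (14.3 − 1.998)/1.998 = 0.0185.
Since ε_t ≥ 0.005, the section is tension-controlled.

ε_t ≈ 0.0185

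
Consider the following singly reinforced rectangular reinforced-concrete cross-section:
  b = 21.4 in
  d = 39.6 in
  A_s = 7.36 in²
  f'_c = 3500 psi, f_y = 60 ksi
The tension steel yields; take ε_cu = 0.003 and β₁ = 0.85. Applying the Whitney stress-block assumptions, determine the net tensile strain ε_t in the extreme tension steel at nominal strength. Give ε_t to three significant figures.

a = A_s f_y/(0.85 f'_c b) = 6.936 in.
β₁ = 0.85, so c = a/β₁ = 6.936/0.85 = 8.160 in.
From the linear strain diagram with ε_cu = 0.003: ε_t = 0.003 (d − c)/c = 0.003 × (39.6 − 8.160)/8.160 = 0.0116.
Since ε_t ≥ 0.005, the section is tension-controlled.

ε_t ≈ 0.0116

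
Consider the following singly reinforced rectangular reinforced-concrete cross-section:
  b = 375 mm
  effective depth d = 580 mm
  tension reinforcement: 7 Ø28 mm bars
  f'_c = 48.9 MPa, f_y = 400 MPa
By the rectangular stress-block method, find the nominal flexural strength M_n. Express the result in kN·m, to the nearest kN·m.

A_s = 7 × 616 = 4312 mm².
T = A_s f_y = 4312 × 400 = 1724800 N = 1724.8 kN.
From C = T: a = T/(0.85 f'_c b) = 1724800/(0.85 × 48.9 × 375) = 110.66 mm.
M_n = T(d − a/2) = 1724.8 kN × (580 − 55.33) mm = 904.95 kN·m.

M_n ≈ 905 kN·m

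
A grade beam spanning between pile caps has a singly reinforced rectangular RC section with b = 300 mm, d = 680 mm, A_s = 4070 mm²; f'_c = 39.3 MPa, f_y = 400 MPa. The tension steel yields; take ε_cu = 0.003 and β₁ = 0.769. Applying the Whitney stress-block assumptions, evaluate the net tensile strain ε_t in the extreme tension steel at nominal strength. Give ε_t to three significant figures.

ε_t ≈ 0.00666

a = A_s f_y/(0.85 f'_c b) = 162.45 mm.
β₁ = 0.769, so c = a/β₁ = 162.45/0.769 = 211.25 mm.
From the linear strain diagram with ε_cu = 0.003: ε_t = 0.003 (d − c)/c = 0.003 × (680 − 211.25)/211.25 = 0.00666.
Since ε_t ≥ 0.005, the section is tension-controlled.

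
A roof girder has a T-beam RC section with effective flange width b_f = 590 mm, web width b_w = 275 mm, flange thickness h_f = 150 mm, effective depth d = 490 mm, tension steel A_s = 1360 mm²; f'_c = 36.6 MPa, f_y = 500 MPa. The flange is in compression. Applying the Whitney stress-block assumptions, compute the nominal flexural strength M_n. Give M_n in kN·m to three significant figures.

M_n ≈ 321 kN·m

Tension: T = A_s f_y = 1360 × 500 = 680000 N.
Try a within the flange: a = T/(0.85 f'_c b_f) = 680000/(0.85 × 36.6 × 590) = 37.05 mm.
Since a = 37.05 ≤ h_f = 150 mm, the stress block lies entirely in the flange; analyse as a rectangular beam of width b_f.
M_n = T(d − a/2) = 680000 × (490 − 18.525) = 320.60 × 10⁶ N·mm.
M_n = 320.60 kN·m.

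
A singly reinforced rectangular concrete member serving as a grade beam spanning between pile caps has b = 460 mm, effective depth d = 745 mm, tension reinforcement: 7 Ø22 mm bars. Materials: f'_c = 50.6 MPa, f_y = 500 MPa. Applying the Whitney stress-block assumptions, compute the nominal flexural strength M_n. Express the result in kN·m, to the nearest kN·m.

M_n ≈ 946 kN·m

A_s = 7 × 380 = 2660 mm².
T = A_s f_y = 2660 × 500 = 1330000 N = 1330 kN.
From C = T: a = T/(0.85 f'_c b) = 1330000/(0.85 × 50.6 × 460) = 67.22 mm.
M_n = T(d − a/2) = 1330 kN × (745 − 33.61) mm = 946.15 kN·m.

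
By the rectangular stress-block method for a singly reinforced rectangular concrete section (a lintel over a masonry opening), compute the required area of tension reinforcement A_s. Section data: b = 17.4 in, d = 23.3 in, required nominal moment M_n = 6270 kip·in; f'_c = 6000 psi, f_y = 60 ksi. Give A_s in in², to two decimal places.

From M_n = 0.85 f'_c a b (d − a/2):
a = d − √(d² − 2M_n/(0.85 f'_c b)) = 23.3 − √(23.3² − 2 × 6270/(0.85 × 6 × 17.4)) = 3.261 in.
A_s = 0.85 f'_c a b / f_y = 0.85 × 6 × 3.261 × 17.4 / 60 = 4.823 in².

A_s ≈ 4.82 in²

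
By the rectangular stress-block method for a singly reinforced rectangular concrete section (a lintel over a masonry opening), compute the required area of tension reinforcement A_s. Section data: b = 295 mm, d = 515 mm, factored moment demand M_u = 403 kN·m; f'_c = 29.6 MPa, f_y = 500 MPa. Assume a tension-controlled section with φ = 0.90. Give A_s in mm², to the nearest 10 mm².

M_n = M_u/φ = 403/0.90 = 447.778 kN·m.
With M_n = 0.85 f'_c a b (d − a/2), solve the quadratic for a:
a = d − √(d² − 2M_n/(0.85 f'_c b)) = 515 − √(515² − 2 × 447.778×10⁶/(0.85 × 29.6 × 295)) = 134.78 mm.
A_s = 0.85 f'_c a b / f_y = 0.85 × 29.6 × 134.78 × 295 / 500 = 2000.7 mm².

A_s ≈ 2000 mm²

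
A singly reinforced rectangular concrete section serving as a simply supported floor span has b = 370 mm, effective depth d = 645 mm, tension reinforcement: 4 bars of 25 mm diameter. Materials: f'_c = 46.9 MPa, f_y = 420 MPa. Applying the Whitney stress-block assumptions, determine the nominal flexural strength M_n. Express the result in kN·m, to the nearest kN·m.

A_s = 4 × 491 = 1964 mm².
T = A_s f_y = 1964 × 420 = 824880 N = 824.88 kN.
From C = T: a = T/(0.85 f'_c b) = 824880/(0.85 × 46.9 × 370) = 55.92 mm.
M_n = T(d − a/2) = 824.88 kN × (645 − 27.96) mm = 508.98 kN·m.

M_n ≈ 509 kN·m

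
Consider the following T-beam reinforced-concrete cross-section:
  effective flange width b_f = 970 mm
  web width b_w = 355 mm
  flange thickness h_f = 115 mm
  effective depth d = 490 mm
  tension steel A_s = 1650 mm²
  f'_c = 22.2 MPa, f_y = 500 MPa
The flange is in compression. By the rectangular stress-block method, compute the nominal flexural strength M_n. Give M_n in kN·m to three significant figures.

M_n ≈ 386 kN·m

Tension: T = A_s f_y = 1650 × 500 = 825000 N.
Try a within the flange: a = T/(0.85 f'_c b_f) = 825000/(0.85 × 22.2 × 970) = 45.07 mm.
Since a = 45.07 ≤ h_f = 115 mm, the stress block lies entirely in the flange; analyse as a rectangular beam of width b_f.
M_n = T(d − a/2) = 825000 × (490 − 22.535) = 385.66 × 10⁶ N·mm.
M_n = 385.66 kN·m.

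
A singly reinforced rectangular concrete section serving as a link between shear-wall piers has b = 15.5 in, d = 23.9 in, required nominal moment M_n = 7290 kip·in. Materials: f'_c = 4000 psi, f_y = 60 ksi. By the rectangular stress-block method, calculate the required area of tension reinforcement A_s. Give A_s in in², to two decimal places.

A_s ≈ 5.92 in²

From M_n = 0.85 f'_c a b (d − a/2):
a = d − √(d² − 2M_n/(0.85 f'_c b)) = 23.9 − √(23.9² − 2 × 7290/(0.85 × 4 × 15.5)) = 6.738 in.
A_s = 0.85 f'_c a b / f_y = 0.85 × 4 × 6.738 × 15.5 / 60 = 5.918 in².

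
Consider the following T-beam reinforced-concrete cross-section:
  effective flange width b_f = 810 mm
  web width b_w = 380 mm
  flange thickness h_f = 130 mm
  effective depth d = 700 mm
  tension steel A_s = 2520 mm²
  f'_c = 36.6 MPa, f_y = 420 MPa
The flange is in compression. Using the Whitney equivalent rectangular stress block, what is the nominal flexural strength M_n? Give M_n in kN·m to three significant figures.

Tension: T = A_s f_y = 2520 × 420 = 1058400 N.
Try a within the flange: a = T/(0.85 f'_c b_f) = 1058400/(0.85 × 36.6 × 810) = 42.00 mm.
Since a = 42.00 ≤ h_f = 130 mm, the stress block lies entirely in the flange; analyse as a rectangular beam of width b_f.
M_n = T(d − a/2) = 1058400 × (700 − 21) = 718.65 × 10⁶ N·mm.
M_n = 718.65 kN·m.

M_n ≈ 719 kN·m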